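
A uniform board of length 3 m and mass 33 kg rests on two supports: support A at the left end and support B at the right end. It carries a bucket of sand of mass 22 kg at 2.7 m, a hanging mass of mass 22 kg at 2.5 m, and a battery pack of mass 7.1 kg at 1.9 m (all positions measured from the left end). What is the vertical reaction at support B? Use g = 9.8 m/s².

About support A:
Beam weight: 33 × 9.8 = 323.4 N down at 1.5 m → arm 1.5 m, τ = 323.4 × 1.5 = 485.1 N·m clockwise.
Bucket of sand: 22 × 9.8 = 215.6 N down at 2.7 m → arm 2.7 m, τ = 215.6 × 2.7 = 582.1 N·m clockwise.
Hanging mass: 22 × 9.8 = 215.6 N down at 2.5 m → arm 2.5 m, τ = 215.6 × 2.5 = 539 N·m clockwise.
Battery pack: 7.1 × 9.8 = 69.58 N down at 1.9 m → arm 1.9 m, τ = 69.58 × 1.9 = 132.2 N·m clockwise.
Net load moment about support A = 1738 N·m clockwise.
Reaction R at support B is upward at 3 m, arm 3 m → moment R × 3 counterclockwise.
Στ = 0 ⇒ R × 3 = 1738 ⇒ R = 579 N.

R_B ≈ 579 N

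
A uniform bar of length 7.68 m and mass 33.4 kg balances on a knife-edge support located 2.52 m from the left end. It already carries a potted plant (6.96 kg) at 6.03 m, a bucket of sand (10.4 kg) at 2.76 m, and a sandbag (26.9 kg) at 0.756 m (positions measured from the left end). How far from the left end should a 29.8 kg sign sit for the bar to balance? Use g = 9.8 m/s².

Take moments about the knife-edge support (at 2.52 m from the left end).
Beam weight: 33.4 × 9.8 = 327.3 N down at 3.84 m → arm 1.32 m, τ = 327.3 × 1.32 = 432 N·m clockwise.
Potted plant: 6.96 × 9.8 = 68.21 N down at 6.03 m → arm 3.51 m, τ = 68.21 × 3.51 = 239.4 N·m clockwise.
Bucket of sand: 10.4 × 9.8 = 101.9 N down at 2.76 m → arm 0.24 m, τ = 101.9 × 0.24 = 24.46 N·m clockwise.
Sandbag: 26.9 × 9.8 = 263.6 N down at 0.756 m → arm 1.764 m, τ = 263.6 × 1.764 = 465 N·m counterclockwise.
Net moment of existing loads = 230.9 N·m clockwise.
The sign weighs 29.8 × 9.8 = 292 N and must supply an equal counterclockwise moment, so its lever arm about the knife-edge support is 230.9 / 292 = 0.791 m.
That puts it at 2.52 − 0.791 = 1.73 m from the left end.

x ≈ 1.73 m from the left end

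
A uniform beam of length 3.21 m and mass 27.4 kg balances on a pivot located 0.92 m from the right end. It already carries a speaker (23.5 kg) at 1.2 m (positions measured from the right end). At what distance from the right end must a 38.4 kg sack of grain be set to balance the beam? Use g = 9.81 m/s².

About the pivot (at 0.92 m from the right end):
Beam weight: 27.4 × 9.81 = 268.8 N down at 1.605 m → arm 0.685 m, τ = 268.8 × 0.685 = 184.1 N·m counterclockwise.
Speaker: 23.5 × 9.81 = 230.5 N down at 1.2 m → arm 0.28 m, τ = 230.5 × 0.28 = 64.54 N·m counterclockwise.
Net moment of existing loads = 248.6 N·m counterclockwise.
The sack of grain weighs 38.4 × 9.81 = 376.7 N and must supply an equal clockwise moment, so its lever arm about the pivot is 248.6 / 376.7 = 0.66 m.
That puts it at 0.92 − 0.66 = 0.26 m from the right end.

x ≈ 0.26 m from the right end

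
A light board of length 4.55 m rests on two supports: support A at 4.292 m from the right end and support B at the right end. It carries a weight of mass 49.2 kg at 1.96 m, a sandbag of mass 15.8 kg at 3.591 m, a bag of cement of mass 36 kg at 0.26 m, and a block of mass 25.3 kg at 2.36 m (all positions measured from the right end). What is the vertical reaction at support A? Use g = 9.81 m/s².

Taking torques about support B:
Weight: 49.2 × 9.81 = 482.7 N down at 1.96 m → arm 1.96 m, τ = 482.7 × 1.96 = 946.1 N·m counterclockwise.
Sandbag: 15.8 × 9.81 = 155 N down at 3.591 m → arm 3.591 m, τ = 155 × 3.591 = 556.6 N·m counterclockwise.
Bag of cement: 36 × 9.81 = 353.2 N down at 0.26 m → arm 0.26 m, τ = 353.2 × 0.26 = 91.83 N·m counterclockwise.
Block: 25.3 × 9.81 = 248.2 N down at 2.36 m → arm 2.36 m, τ = 248.2 × 2.36 = 585.8 N·m counterclockwise.
Net load moment about support B = 2180 N·m counterclockwise.
Reaction R at support A is upward at 4.292 m, arm 4.292 m → moment R × 4.292 clockwise.
Balancing moments: R × 4.292 = 2180, giving R = 508 N.

R_A ≈ 508 N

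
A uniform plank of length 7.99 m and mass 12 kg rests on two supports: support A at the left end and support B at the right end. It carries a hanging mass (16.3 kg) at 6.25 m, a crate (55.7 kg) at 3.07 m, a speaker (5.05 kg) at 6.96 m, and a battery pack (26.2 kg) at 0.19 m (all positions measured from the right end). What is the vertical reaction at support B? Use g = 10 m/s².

R_B ≈ 701 N

Choose support A as the axis so its reaction then has zero moment arm.
Beam weight: 12 × 10 = 120 N down at 3.995 m → arm 3.995 m, τ = 120 × 3.995 = 479.4 N·m clockwise.
Hanging mass: 16.3 × 10 = 163 N down at 6.25 m → arm 1.74 m, τ = 163 × 1.74 = 283.6 N·m clockwise.
Crate: 55.7 × 10 = 557 N down at 3.07 m → arm 4.92 m, τ = 557 × 4.92 = 2740 N·m clockwise.
Speaker: 5.05 × 10 = 50.5 N down at 6.96 m → arm 1.03 m, τ = 50.5 × 1.03 = 52.02 N·m clockwise.
Battery pack: 26.2 × 10 = 262 N down at 0.19 m → arm 7.8 m, τ = 262 × 7.8 = 2044 N·m clockwise.
Net load moment about support A = 5599 N·m clockwise.
Reaction R at support B is upward at 0 m, arm 7.99 m → moment R × 7.99 counterclockwise.
For rotational equilibrium, R × 7.99 = 5599, so R = 701 N.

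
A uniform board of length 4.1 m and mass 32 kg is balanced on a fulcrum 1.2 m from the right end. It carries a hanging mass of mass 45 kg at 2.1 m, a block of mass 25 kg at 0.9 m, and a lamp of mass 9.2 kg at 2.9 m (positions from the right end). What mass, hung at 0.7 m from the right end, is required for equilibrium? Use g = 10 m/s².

Sum moments about the fulcrum (at 1.2 m from the right end) (the support reaction has zero arm there).
Beam weight: 32 × 10 = 320 N down at 2.05 m → arm 0.85 m, τ = 320 × 0.85 = 272 N·m counterclockwise.
Hanging mass: 45 × 10 = 450 N down at 2.1 m → arm 0.9 m, τ = 450 × 0.9 = 405 N·m counterclockwise.
Block: 25 × 10 = 250 N down at 0.9 m → arm 0.3 m, τ = 250 × 0.3 = 75 N·m clockwise.
Lamp: 9.2 × 10 = 92 N down at 2.9 m → arm 1.7 m, τ = 92 × 1.7 = 156.4 N·m counterclockwise.
Net moment of known loads = 758.4 N·m counterclockwise.
An unknown mass m at 0.7 m has arm 0.5 m; its moment is m·g·0.5 clockwise.
Στ = 0 ⇒ m × 10 × 0.5 = 758.4 ⇒ m = 758.4 / (10 × 0.5) = 152 kg.

m ≈ 152 kg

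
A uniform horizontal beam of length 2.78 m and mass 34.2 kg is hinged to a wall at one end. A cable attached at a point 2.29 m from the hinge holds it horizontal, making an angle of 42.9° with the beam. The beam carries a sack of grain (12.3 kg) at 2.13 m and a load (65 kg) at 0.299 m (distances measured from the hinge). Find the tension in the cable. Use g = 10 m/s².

Taking torques about the hinge:
Beam weight: 34.2 × 10 = 342 N down at 1.39 m → arm 1.39 m, τ = 342 × 1.39 = 475.4 N·m clockwise.
Sack of grain: 12.3 × 10 = 123 N down at 2.13 m → arm 2.13 m, τ = 123 × 2.13 = 262 N·m clockwise.
Load: 65 × 10 = 650 N down at 0.299 m → arm 0.299 m, τ = 650 × 0.299 = 194.3 N·m clockwise.
Total clockwise load moment = 931.7 N·m.
The cable tension T acts at 2.29 m; only its component perpendicular to the beam, T sinθ, produces torque. sin 42.9° = 0.6807.
For rotational equilibrium, T × 2.29 × 0.6807 = 931.7, so T = 931.7 / 1.559 = 598 N.

T ≈ 598 N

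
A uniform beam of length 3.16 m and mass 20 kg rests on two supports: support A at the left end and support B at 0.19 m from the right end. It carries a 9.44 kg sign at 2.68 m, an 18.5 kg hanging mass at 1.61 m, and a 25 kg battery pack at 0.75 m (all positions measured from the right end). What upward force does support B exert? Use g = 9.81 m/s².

Take moments about support A.
Beam weight: 20 × 9.81 = 196.2 N down at 1.58 m → arm 1.58 m, τ = 196.2 × 1.58 = 310 N·m clockwise.
Sign: 9.44 × 9.81 = 92.61 N down at 2.68 m → arm 0.48 m, τ = 92.61 × 0.48 = 44.45 N·m clockwise.
Hanging mass: 18.5 × 9.81 = 181.5 N down at 1.61 m → arm 1.55 m, τ = 181.5 × 1.55 = 281.3 N·m clockwise.
Battery pack: 25 × 9.81 = 245.2 N down at 0.75 m → arm 2.41 m, τ = 245.2 × 2.41 = 590.9 N·m clockwise.
Net load moment about support A = 1227 N·m clockwise.
Reaction R at support B is upward at 0.19 m, arm 2.97 m → moment R × 2.97 counterclockwise.
Balancing moments: R × 2.97 = 1227, giving R = 413 N.

R_B ≈ 413 N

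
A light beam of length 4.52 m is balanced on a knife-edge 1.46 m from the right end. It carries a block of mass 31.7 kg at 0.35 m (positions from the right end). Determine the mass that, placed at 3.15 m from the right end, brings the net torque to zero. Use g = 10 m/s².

m ≈ 20.8 kg

Taking torques about the knife-edge (at 1.46 m from the right end):
Block: 31.7 × 10 = 317 N down at 0.35 m → arm 1.11 m, τ = 317 × 1.11 = 351.9 N·m clockwise.
Net moment of known loads = 351.9 N·m clockwise.
An unknown mass m at 3.15 m has arm 1.69 m; its moment is m·g·1.69 counterclockwise.
Balancing moments: m × 10 × 1.69 = 351.9, giving m = 351.9 / (10 × 1.69) = 20.8 kg.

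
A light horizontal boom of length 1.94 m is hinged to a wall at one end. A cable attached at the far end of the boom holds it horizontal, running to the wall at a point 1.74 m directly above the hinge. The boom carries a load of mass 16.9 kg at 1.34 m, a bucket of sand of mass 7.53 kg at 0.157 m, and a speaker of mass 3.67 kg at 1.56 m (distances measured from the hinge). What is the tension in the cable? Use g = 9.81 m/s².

T ≈ 224 N

Choose the hinge as the axis so the unknown hinge reaction has zero arm there.
Load: 16.9 × 9.81 = 165.8 N down at 1.34 m → arm 1.34 m, τ = 165.8 × 1.34 = 222.2 N·m clockwise.
Bucket of sand: 7.53 × 9.81 = 73.87 N down at 0.157 m → arm 0.157 m, τ = 73.87 × 0.157 = 11.6 N·m clockwise.
Speaker: 3.67 × 9.81 = 36 N down at 1.56 m → arm 1.56 m, τ = 36 × 1.56 = 56.16 N·m clockwise.
Total clockwise load moment = 290 N·m.
The cable tension T acts at 1.94 m; only its component perpendicular to the boom, T sinθ, produces torque. sinθ = h/√(h²+d²) = 1.74/√(1.74²+1.94²) = 0.6677.
Στ = 0 ⇒ T × 1.94 × 0.6677 = 290 ⇒ T = 290 / 1.295 = 224 N.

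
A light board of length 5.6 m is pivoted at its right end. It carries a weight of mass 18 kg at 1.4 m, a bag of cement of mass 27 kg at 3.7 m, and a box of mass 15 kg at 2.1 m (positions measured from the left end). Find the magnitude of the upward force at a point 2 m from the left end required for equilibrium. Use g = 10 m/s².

About the right end:
Weight: 18 × 10 = 180 N down at 1.4 m → arm 4.2 m, τ = 180 × 4.2 = 756 N·m counterclockwise.
Bag of cement: 27 × 10 = 270 N down at 3.7 m → arm 1.9 m, τ = 270 × 1.9 = 513 N·m counterclockwise.
Box: 15 × 10 = 150 N down at 2.1 m → arm 3.5 m, τ = 150 × 3.5 = 525 N·m counterclockwise.
Net moment of the loads = 1794 N·m counterclockwise.
The upward force F acts at a point 2 m from the left end, arm 3.6 m, giving F × 3.6 clockwise.
Setting net torque to zero: F × 3.6 = 1794 → F = 1794 / 3.6 = 498 N.

F ≈ 498 N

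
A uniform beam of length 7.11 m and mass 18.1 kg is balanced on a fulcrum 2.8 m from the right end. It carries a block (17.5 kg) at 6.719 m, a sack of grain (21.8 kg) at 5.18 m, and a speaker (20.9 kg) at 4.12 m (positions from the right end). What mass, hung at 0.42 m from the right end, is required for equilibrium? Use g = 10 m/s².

m ≈ 67.9 kg

Sum moments about the fulcrum (at 2.8 m from the right end) (the support reaction has zero arm there).
Beam weight: 18.1 × 10 = 181 N down at 3.555 m → arm 0.755 m, τ = 181 × 0.755 = 136.7 N·m counterclockwise.
Block: 17.5 × 10 = 175 N down at 6.719 m → arm 3.919 m, τ = 175 × 3.919 = 685.8 N·m counterclockwise.
Sack of grain: 21.8 × 10 = 218 N down at 5.18 m → arm 2.38 m, τ = 218 × 2.38 = 518.8 N·m counterclockwise.
Speaker: 20.9 × 10 = 209 N down at 4.12 m → arm 1.32 m, τ = 209 × 1.32 = 275.9 N·m counterclockwise.
Net moment of known loads = 1617 N·m counterclockwise.
An unknown mass m at 0.42 m has arm 2.38 m; its moment is m·g·2.38 clockwise.
Setting net torque to zero: m × 10 × 2.38 = 1617 → m = 1617 / (10 × 2.38) = 67.9 kg.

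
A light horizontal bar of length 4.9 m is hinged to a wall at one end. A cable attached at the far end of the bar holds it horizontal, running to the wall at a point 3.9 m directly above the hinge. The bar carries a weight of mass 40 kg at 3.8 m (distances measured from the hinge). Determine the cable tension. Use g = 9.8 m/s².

About the hinge:
Weight: 40 × 9.8 = 392 N down at 3.8 m → arm 3.8 m, τ = 392 × 3.8 = 1490 N·m clockwise.
Total clockwise load moment = 1490 N·m.
The cable tension T acts at 4.9 m; only its component perpendicular to the bar, T sinθ, produces torque. sinθ = h/√(h²+d²) = 3.9/√(3.9²+4.9²) = 0.6227.
For rotational equilibrium, T × 4.9 × 0.6227 = 1490, so T = 1490 / 3.051 = 488 N.

T ≈ 488 N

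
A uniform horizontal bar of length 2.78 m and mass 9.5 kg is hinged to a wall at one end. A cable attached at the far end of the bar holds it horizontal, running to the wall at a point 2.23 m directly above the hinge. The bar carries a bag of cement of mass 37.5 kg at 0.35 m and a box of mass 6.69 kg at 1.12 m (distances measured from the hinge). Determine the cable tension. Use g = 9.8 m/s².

About the hinge:
Beam weight: 9.5 × 9.8 = 93.1 N down at 1.39 m → arm 1.39 m, τ = 93.1 × 1.39 = 129.4 N·m clockwise.
Bag of cement: 37.5 × 9.8 = 367.5 N down at 0.35 m → arm 0.35 m, τ = 367.5 × 0.35 = 128.6 N·m clockwise.
Box: 6.69 × 9.8 = 65.56 N down at 1.12 m → arm 1.12 m, τ = 65.56 × 1.12 = 73.43 N·m clockwise.
Total clockwise load moment = 331.4 N·m.
The cable tension T acts at 2.78 m; only its component perpendicular to the bar, T sinθ, produces torque. sinθ = h/√(h²+d²) = 2.23/√(2.23²+2.78²) = 0.6257.
Balancing moments: T × 2.78 × 0.6257 = 331.4, giving T = 331.4 / 1.739 = 191 N.

T ≈ 191 N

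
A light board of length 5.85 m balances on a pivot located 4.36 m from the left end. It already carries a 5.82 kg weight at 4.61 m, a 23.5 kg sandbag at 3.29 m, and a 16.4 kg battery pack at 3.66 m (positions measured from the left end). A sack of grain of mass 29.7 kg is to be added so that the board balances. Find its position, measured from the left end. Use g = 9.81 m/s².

About the pivot (at 4.36 m from the left end):
Weight: 5.82 × 9.81 = 57.09 N down at 4.61 m → arm 0.25 m, τ = 57.09 × 0.25 = 14.27 N·m clockwise.
Sandbag: 23.5 × 9.81 = 230.5 N down at 3.29 m → arm 1.07 m, τ = 230.5 × 1.07 = 246.6 N·m counterclockwise.
Battery pack: 16.4 × 9.81 = 160.9 N down at 3.66 m → arm 0.7 m, τ = 160.9 × 0.7 = 112.6 N·m counterclockwise.
Net moment of existing loads = 344.9 N·m counterclockwise.
The sack of grain weighs 29.7 × 9.81 = 291.4 N and must supply an equal clockwise moment, so its lever arm about the pivot is 344.9 / 291.4 = 1.18 m.
That puts it at 4.36 + 1.18 = 5.54 m from the left end.

x ≈ 5.54 m from the left end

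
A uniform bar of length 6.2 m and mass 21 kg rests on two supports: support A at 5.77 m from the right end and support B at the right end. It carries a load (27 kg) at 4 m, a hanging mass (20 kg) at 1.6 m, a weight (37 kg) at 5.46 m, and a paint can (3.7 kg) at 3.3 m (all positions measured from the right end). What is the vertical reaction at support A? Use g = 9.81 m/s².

About support B:
Beam weight: 21 × 9.81 = 206 N down at 3.1 m → arm 3.1 m, τ = 206 × 3.1 = 638.6 N·m counterclockwise.
Load: 27 × 9.81 = 264.9 N down at 4 m → arm 4 m, τ = 264.9 × 4 = 1060 N·m counterclockwise.
Hanging mass: 20 × 9.81 = 196.2 N down at 1.6 m → arm 1.6 m, τ = 196.2 × 1.6 = 313.9 N·m counterclockwise.
Weight: 37 × 9.81 = 363 N down at 5.46 m → arm 5.46 m, τ = 363 × 5.46 = 1982 N·m counterclockwise.
Paint can: 3.7 × 9.81 = 36.3 N down at 3.3 m → arm 3.3 m, τ = 36.3 × 3.3 = 119.8 N·m counterclockwise.
Net load moment about support B = 4114 N·m counterclockwise.
Reaction R at support A is upward at 5.77 m, arm 5.77 m → moment R × 5.77 clockwise.
Setting net torque to zero: R × 5.77 = 4114 → R = 713 N.

R_A ≈ 713 N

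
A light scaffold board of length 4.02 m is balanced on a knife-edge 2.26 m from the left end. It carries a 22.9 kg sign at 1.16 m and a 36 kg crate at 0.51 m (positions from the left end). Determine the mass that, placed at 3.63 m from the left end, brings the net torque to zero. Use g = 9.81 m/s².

m ≈ 64.4 kg

Taking torques about the knife-edge (at 2.26 m from the left end):
Sign: 22.9 × 9.81 = 224.6 N down at 1.16 m → arm 1.1 m, τ = 224.6 × 1.1 = 247.1 N·m counterclockwise.
Crate: 36 × 9.81 = 353.2 N down at 0.51 m → arm 1.75 m, τ = 353.2 × 1.75 = 618.1 N·m counterclockwise.
Net moment of known loads = 865.2 N·m counterclockwise.
An unknown mass m at 3.63 m has arm 1.37 m; its moment is m·g·1.37 clockwise.
For rotational equilibrium, m × 9.81 × 1.37 = 865.2, so m = 865.2 / (9.81 × 1.37) = 64.4 kg.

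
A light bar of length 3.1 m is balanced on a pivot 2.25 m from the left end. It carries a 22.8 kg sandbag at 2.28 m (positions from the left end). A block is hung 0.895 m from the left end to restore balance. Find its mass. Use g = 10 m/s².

Sum moments about the pivot (at 2.25 m from the left end) (the support reaction has zero arm there).
Sandbag: 22.8 × 10 = 228 N down at 2.28 m → arm 0.03 m, τ = 228 × 0.03 = 6.84 N·m clockwise.
Net moment of known loads = 6.84 N·m clockwise.
An unknown mass m at 0.895 m has arm 1.355 m; its moment is m·g·1.355 counterclockwise.
Στ = 0 ⇒ m × 10 × 1.355 = 6.84 ⇒ m = 6.84 / (10 × 1.355) = 0.505 kg.

m ≈ 0.505 kg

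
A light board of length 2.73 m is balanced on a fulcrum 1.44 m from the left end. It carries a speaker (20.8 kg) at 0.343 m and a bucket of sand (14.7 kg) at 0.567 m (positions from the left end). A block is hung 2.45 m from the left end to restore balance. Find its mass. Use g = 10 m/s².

Take moments about the fulcrum (at 1.44 m from the left end).
Speaker: 20.8 × 10 = 208 N down at 0.343 m → arm 1.097 m, τ = 208 × 1.097 = 228.2 N·m counterclockwise.
Bucket of sand: 14.7 × 10 = 147 N down at 0.567 m → arm 0.873 m, τ = 147 × 0.873 = 128.3 N·m counterclockwise.
Net moment of known loads = 356.5 N·m counterclockwise.
An unknown mass m at 2.45 m has arm 1.01 m; its moment is m·g·1.01 clockwise.
Balancing moments: m × 10 × 1.01 = 356.5, giving m = 356.5 / (10 × 1.01) = 35.3 kg.

m ≈ 35.3 kg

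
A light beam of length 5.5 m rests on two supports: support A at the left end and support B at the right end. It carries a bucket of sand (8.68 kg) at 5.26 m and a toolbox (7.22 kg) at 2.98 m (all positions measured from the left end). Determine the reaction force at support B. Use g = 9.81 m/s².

R_B ≈ 120 N

Choose support A as the axis so its reaction then has zero moment arm.
Bucket of sand: 8.68 × 9.81 = 85.15 N down at 5.26 m → arm 5.26 m, τ = 85.15 × 5.26 = 447.9 N·m clockwise.
Toolbox: 7.22 × 9.81 = 70.83 N down at 2.98 m → arm 2.98 m, τ = 70.83 × 2.98 = 211.1 N·m clockwise.
Net load moment about support A = 659 N·m clockwise.
Reaction R at support B is upward at 5.5 m, arm 5.5 m → moment R × 5.5 counterclockwise.
Balancing moments: R × 5.5 = 659, giving R = 120 N.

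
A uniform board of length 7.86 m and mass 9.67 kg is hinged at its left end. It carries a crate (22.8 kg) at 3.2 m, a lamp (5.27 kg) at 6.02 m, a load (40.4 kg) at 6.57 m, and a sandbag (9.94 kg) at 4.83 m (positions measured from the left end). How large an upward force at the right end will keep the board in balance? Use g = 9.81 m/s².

F ≈ 569 N

Take moments about the left end.
Beam weight: 9.67 × 9.81 = 94.86 N down at 3.93 m → arm 3.93 m, τ = 94.86 × 3.93 = 372.8 N·m clockwise.
Crate: 22.8 × 9.81 = 223.7 N down at 3.2 m → arm 3.2 m, τ = 223.7 × 3.2 = 715.8 N·m clockwise.
Lamp: 5.27 × 9.81 = 51.7 N down at 6.02 m → arm 6.02 m, τ = 51.7 × 6.02 = 311.2 N·m clockwise.
Load: 40.4 × 9.81 = 396.3 N down at 6.57 m → arm 6.57 m, τ = 396.3 × 6.57 = 2604 N·m clockwise.
Sandbag: 9.94 × 9.81 = 97.51 N down at 4.83 m → arm 4.83 m, τ = 97.51 × 4.83 = 471 N·m clockwise.
Net moment of the loads = 4475 N·m clockwise.
The upward force F acts at the right end, arm 7.86 m, giving F × 7.86 counterclockwise.
For rotational equilibrium, F × 7.86 = 4475, so F = 4475 / 7.86 = 569 N.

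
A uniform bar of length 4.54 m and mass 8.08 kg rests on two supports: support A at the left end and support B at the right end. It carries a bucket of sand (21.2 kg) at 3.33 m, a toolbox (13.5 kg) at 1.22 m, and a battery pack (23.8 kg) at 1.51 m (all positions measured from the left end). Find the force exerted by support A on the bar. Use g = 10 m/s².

R_A ≈ 354 N

Take moments about support B.
Beam weight: 8.08 × 10 = 80.8 N down at 2.27 m → arm 2.27 m, τ = 80.8 × 2.27 = 183.4 N·m counterclockwise.
Bucket of sand: 21.2 × 10 = 212 N down at 3.33 m → arm 1.21 m, τ = 212 × 1.21 = 256.5 N·m counterclockwise.
Toolbox: 13.5 × 10 = 135 N down at 1.22 m → arm 3.32 m, τ = 135 × 3.32 = 448.2 N·m counterclockwise.
Battery pack: 23.8 × 10 = 238 N down at 1.51 m → arm 3.03 m, τ = 238 × 3.03 = 721.1 N·m counterclockwise.
Net load moment about support B = 1609 N·m counterclockwise.
Reaction R at support A is upward at 0 m, arm 4.54 m → moment R × 4.54 clockwise.
Balancing moments: R × 4.54 = 1609, giving R = 354 N.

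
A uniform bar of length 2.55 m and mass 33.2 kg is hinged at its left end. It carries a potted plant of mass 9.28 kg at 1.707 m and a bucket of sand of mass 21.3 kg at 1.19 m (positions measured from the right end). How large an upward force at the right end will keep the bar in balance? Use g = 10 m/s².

Taking torques about the left end:
Beam weight: 33.2 × 10 = 332 N down at 1.275 m → arm 1.275 m, τ = 332 × 1.275 = 423.3 N·m clockwise.
Potted plant: 9.28 × 10 = 92.8 N down at 1.707 m → arm 0.843 m, τ = 92.8 × 0.843 = 78.23 N·m clockwise.
Bucket of sand: 21.3 × 10 = 213 N down at 1.19 m → arm 1.36 m, τ = 213 × 1.36 = 289.7 N·m clockwise.
Net moment of the loads = 791.2 N·m clockwise.
The upward force F acts at the right end, arm 2.55 m, giving F × 2.55 counterclockwise.
Balancing moments: F × 2.55 = 791.2, giving F = 791.2 / 2.55 = 310 N.

F ≈ 310 N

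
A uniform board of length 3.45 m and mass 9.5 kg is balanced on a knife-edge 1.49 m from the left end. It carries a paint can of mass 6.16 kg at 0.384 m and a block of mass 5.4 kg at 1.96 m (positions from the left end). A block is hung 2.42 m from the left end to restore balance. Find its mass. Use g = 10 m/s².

m ≈ 2.2 kg

Taking torques about the knife-edge (at 1.49 m from the left end):
Beam weight: 9.5 × 10 = 95 N down at 1.725 m → arm 0.235 m, τ = 95 × 0.235 = 22.32 N·m clockwise.
Paint can: 6.16 × 10 = 61.6 N down at 0.384 m → arm 1.106 m, τ = 61.6 × 1.106 = 68.13 N·m counterclockwise.
Block: 5.4 × 10 = 54 N down at 1.96 m → arm 0.47 m, τ = 54 × 0.47 = 25.38 N·m clockwise.
Net moment of known loads = 20.43 N·m counterclockwise.
An unknown mass m at 2.42 m has arm 0.93 m; its moment is m·g·0.93 clockwise.
Balancing moments: m × 10 × 0.93 = 20.43, giving m = 20.43 / (10 × 0.93) = 2.2 kg.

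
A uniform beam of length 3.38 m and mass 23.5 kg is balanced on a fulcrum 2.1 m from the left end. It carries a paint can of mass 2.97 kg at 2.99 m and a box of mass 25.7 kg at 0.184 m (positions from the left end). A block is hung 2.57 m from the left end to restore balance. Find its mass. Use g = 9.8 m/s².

m ≈ 120 kg

Taking torques about the fulcrum (at 2.1 m from the left end):
Beam weight: 23.5 × 9.8 = 230.3 N down at 1.69 m → arm 0.41 m, τ = 230.3 × 0.41 = 94.42 N·m counterclockwise.
Paint can: 2.97 × 9.8 = 29.11 N down at 2.99 m → arm 0.89 m, τ = 29.11 × 0.89 = 25.91 N·m clockwise.
Box: 25.7 × 9.8 = 251.9 N down at 0.184 m → arm 1.916 m, τ = 251.9 × 1.916 = 482.6 N·m counterclockwise.
Net moment of known loads = 551.1 N·m counterclockwise.
An unknown mass m at 2.57 m has arm 0.47 m; its moment is m·g·0.47 clockwise.
Setting net torque to zero: m × 9.8 × 0.47 = 551.1 → m = 551.1 / (9.8 × 0.47) = 120 kg.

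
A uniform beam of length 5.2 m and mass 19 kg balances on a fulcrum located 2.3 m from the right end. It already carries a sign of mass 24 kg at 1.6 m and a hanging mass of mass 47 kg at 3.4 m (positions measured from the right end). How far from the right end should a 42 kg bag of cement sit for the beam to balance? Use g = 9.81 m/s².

x ≈ 1.33 m from the right end

Taking torques about the fulcrum (at 2.3 m from the right end):
Beam weight: 19 × 9.81 = 186.4 N down at 2.6 m → arm 0.3 m, τ = 186.4 × 0.3 = 55.92 N·m counterclockwise.
Sign: 24 × 9.81 = 235.4 N down at 1.6 m → arm 0.7 m, τ = 235.4 × 0.7 = 164.8 N·m clockwise.
Hanging mass: 47 × 9.81 = 461.1 N down at 3.4 m → arm 1.1 m, τ = 461.1 × 1.1 = 507.2 N·m counterclockwise.
Net moment of existing loads = 398.3 N·m counterclockwise.
The bag of cement weighs 42 × 9.81 = 412 N and must supply an equal clockwise moment, so its lever arm about the fulcrum is 398.3 / 412 = 0.967 m.
That puts it at 2.3 − 0.967 = 1.33 m from the right end.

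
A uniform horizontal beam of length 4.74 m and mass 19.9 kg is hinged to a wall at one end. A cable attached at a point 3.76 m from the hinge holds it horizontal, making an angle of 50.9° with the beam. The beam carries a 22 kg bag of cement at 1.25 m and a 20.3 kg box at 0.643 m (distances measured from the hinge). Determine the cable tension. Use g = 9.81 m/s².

About the hinge:
Beam weight: 19.9 × 9.81 = 195.2 N down at 2.37 m → arm 2.37 m, τ = 195.2 × 2.37 = 462.6 N·m clockwise.
Bag of cement: 22 × 9.81 = 215.8 N down at 1.25 m → arm 1.25 m, τ = 215.8 × 1.25 = 269.8 N·m clockwise.
Box: 20.3 × 9.81 = 199.1 N down at 0.643 m → arm 0.643 m, τ = 199.1 × 0.643 = 128 N·m clockwise.
Total clockwise load moment = 860.4 N·m.
The cable tension T acts at 3.76 m; only its component perpendicular to the beam, T sinθ, produces torque. sin 50.9° = 0.776.
For rotational equilibrium, T × 3.76 × 0.776 = 860.4, so T = 860.4 / 2.918 = 295 N.

T ≈ 295 N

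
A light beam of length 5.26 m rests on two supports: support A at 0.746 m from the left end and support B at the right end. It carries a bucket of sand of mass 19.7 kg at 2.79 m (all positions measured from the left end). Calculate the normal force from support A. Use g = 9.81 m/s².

R_A ≈ 106 N

About support B:
Bucket of sand: 19.7 × 9.81 = 193.3 N down at 2.79 m → arm 2.47 m, τ = 193.3 × 2.47 = 477.5 N·m counterclockwise.
Net load moment about support B = 477.5 N·m counterclockwise.
Reaction R at support A is upward at 0.746 m, arm 4.514 m → moment R × 4.514 clockwise.
Setting net torque to zero: R × 4.514 = 477.5 → R = 106 N.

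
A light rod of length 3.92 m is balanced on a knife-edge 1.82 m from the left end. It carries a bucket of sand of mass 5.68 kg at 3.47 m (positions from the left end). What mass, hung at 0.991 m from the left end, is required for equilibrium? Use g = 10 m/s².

m ≈ 11.3 kg

Taking torques about the knife-edge (at 1.82 m from the left end):
Bucket of sand: 5.68 × 10 = 56.8 N down at 3.47 m → arm 1.65 m, τ = 56.8 × 1.65 = 93.72 N·m clockwise.
Net moment of known loads = 93.72 N·m clockwise.
An unknown mass m at 0.991 m has arm 0.829 m; its moment is m·g·0.829 counterclockwise.
Setting net torque to zero: m × 10 × 0.829 = 93.72 → m = 93.72 / (10 × 0.829) = 11.3 kg.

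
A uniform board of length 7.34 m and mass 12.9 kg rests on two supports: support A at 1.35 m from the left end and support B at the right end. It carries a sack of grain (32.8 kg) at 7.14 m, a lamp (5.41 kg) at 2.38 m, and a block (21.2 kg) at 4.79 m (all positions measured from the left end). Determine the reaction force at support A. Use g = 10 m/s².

R_A ≈ 225 N

Sum moments about support B (its reaction then has zero moment arm).
Beam weight: 12.9 × 10 = 129 N down at 3.67 m → arm 3.67 m, τ = 129 × 3.67 = 473.4 N·m counterclockwise.
Sack of grain: 32.8 × 10 = 328 N down at 7.14 m → arm 0.2 m, τ = 328 × 0.2 = 65.6 N·m counterclockwise.
Lamp: 5.41 × 10 = 54.1 N down at 2.38 m → arm 4.96 m, τ = 54.1 × 4.96 = 268.3 N·m counterclockwise.
Block: 21.2 × 10 = 212 N down at 4.79 m → arm 2.55 m, τ = 212 × 2.55 = 540.6 N·m counterclockwise.
Net load moment about support B = 1348 N·m counterclockwise.
Reaction R at support A is upward at 1.35 m, arm 5.99 m → moment R × 5.99 clockwise.
For rotational equilibrium, R × 5.99 = 1348, so R = 225 N.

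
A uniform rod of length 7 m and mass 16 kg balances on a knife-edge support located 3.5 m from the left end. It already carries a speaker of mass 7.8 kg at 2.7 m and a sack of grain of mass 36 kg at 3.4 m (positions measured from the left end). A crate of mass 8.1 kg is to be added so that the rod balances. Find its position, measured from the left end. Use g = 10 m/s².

x ≈ 4.71 m from the left end

Take moments about the knife-edge support (at 3.5 m from the left end).
Beam weight: acts at the knife-edge support, moment arm 0 → no torque.
Speaker: 7.8 × 10 = 78 N down at 2.7 m → arm 0.8 m, τ = 78 × 0.8 = 62.4 N·m counterclockwise.
Sack of grain: 36 × 10 = 360 N down at 3.4 m → arm 0.1 m, τ = 360 × 0.1 = 36 N·m counterclockwise.
Net moment of existing loads = 98.4 N·m counterclockwise.
The crate weighs 8.1 × 10 = 81 N and must supply an equal clockwise moment, so its lever arm about the knife-edge support is 98.4 / 81 = 1.21 m.
That puts it at 3.5 + 1.21 = 4.71 m from the left end.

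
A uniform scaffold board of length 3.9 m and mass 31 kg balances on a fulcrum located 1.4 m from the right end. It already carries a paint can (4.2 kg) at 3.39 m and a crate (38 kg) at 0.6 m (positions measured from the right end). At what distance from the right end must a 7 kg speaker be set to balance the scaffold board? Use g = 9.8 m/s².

Choose the fulcrum (at 1.4 m from the right end) as the axis so the support reaction has zero arm there.
Beam weight: 31 × 9.8 = 303.8 N down at 1.95 m → arm 0.55 m, τ = 303.8 × 0.55 = 167.1 N·m counterclockwise.
Paint can: 4.2 × 9.8 = 41.16 N down at 3.39 m → arm 1.99 m, τ = 41.16 × 1.99 = 81.91 N·m counterclockwise.
Crate: 38 × 9.8 = 372.4 N down at 0.6 m → arm 0.8 m, τ = 372.4 × 0.8 = 297.9 N·m clockwise.
Net moment of existing loads = 48.89 N·m clockwise.
The speaker weighs 7 × 9.8 = 68.6 N and must supply an equal counterclockwise moment, so its lever arm about the fulcrum is 48.89 / 68.6 = 0.713 m.
That puts it at 1.4 + 0.713 = 2.11 m from the right end.

x ≈ 2.11 m from the right end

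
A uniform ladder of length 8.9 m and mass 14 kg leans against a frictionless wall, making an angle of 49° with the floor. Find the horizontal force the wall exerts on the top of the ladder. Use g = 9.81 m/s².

N_wall ≈ 59.7 N

About the foot of the ladder:
Ladder weight 14×9.81 = 137.3 N acts at 4.45 m along the ladder; its horizontal arm is 4.45·cos49° = 2.919 m → τ = 400.8 N·m clockwise.
Wall normal N acts horizontally at the top; its moment arm is the height L sinθ = 8.9·sin49° = 6.717 m, counterclockwise.
Στ = 0 ⇒ N × 6.717 = 400.8 ⇒ N = 59.7 N.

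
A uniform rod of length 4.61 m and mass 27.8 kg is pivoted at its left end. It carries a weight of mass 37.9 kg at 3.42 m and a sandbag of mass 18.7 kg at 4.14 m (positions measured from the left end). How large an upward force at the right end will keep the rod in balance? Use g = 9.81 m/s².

F ≈ 577 N

Take moments about the left end.
Beam weight: 27.8 × 9.81 = 272.7 N down at 2.305 m → arm 2.305 m, τ = 272.7 × 2.305 = 628.6 N·m clockwise.
Weight: 37.9 × 9.81 = 371.8 N down at 3.42 m → arm 3.42 m, τ = 371.8 × 3.42 = 1272 N·m clockwise.
Sandbag: 18.7 × 9.81 = 183.4 N down at 4.14 m → arm 4.14 m, τ = 183.4 × 4.14 = 759.3 N·m clockwise.
Net moment of the loads = 2660 N·m clockwise.
The upward force F acts at the right end, arm 4.61 m, giving F × 4.61 counterclockwise.
Setting net torque to zero: F × 4.61 = 2660 → F = 2660 / 4.61 = 577 N.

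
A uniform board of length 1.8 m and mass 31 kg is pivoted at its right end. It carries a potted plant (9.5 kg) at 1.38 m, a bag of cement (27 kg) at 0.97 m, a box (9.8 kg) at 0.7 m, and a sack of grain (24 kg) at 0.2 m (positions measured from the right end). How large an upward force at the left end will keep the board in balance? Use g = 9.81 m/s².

F ≈ 430 N

Take moments about the right end.
Beam weight: 31 × 9.81 = 304.1 N down at 0.9 m → arm 0.9 m, τ = 304.1 × 0.9 = 273.7 N·m counterclockwise.
Potted plant: 9.5 × 9.81 = 93.2 N down at 1.38 m → arm 1.38 m, τ = 93.2 × 1.38 = 128.6 N·m counterclockwise.
Bag of cement: 27 × 9.81 = 264.9 N down at 0.97 m → arm 0.97 m, τ = 264.9 × 0.97 = 257 N·m counterclockwise.
Box: 9.8 × 9.81 = 96.14 N down at 0.7 m → arm 0.7 m, τ = 96.14 × 0.7 = 67.3 N·m counterclockwise.
Sack of grain: 24 × 9.81 = 235.4 N down at 0.2 m → arm 0.2 m, τ = 235.4 × 0.2 = 47.08 N·m counterclockwise.
Net moment of the loads = 773.7 N·m counterclockwise.
The upward force F acts at the left end, arm 1.8 m, giving F × 1.8 clockwise.
For rotational equilibrium, F × 1.8 = 773.7, so F = 773.7 / 1.8 = 430 N.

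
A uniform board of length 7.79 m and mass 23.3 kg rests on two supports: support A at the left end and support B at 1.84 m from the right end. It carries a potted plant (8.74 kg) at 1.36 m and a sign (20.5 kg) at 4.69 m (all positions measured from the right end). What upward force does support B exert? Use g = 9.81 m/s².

R_B ≈ 347 N

Choose support A as the axis so its reaction then has zero moment arm.
Beam weight: 23.3 × 9.81 = 228.6 N down at 3.895 m → arm 3.895 m, τ = 228.6 × 3.895 = 890.4 N·m clockwise.
Potted plant: 8.74 × 9.81 = 85.74 N down at 1.36 m → arm 6.43 m, τ = 85.74 × 6.43 = 551.3 N·m clockwise.
Sign: 20.5 × 9.81 = 201.1 N down at 4.69 m → arm 3.1 m, τ = 201.1 × 3.1 = 623.4 N·m clockwise.
Net load moment about support A = 2065 N·m clockwise.
Reaction R at support B is upward at 1.84 m, arm 5.95 m → moment R × 5.95 counterclockwise.
Στ = 0 ⇒ R × 5.95 = 2065 ⇒ R = 347 N.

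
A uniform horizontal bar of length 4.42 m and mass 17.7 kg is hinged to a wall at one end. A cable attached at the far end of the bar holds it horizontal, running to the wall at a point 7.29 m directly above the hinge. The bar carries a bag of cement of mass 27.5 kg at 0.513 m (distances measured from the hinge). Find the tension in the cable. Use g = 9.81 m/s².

Taking torques about the hinge:
Beam weight: 17.7 × 9.81 = 173.6 N down at 2.21 m → arm 2.21 m, τ = 173.6 × 2.21 = 383.7 N·m clockwise.
Bag of cement: 27.5 × 9.81 = 269.8 N down at 0.513 m → arm 0.513 m, τ = 269.8 × 0.513 = 138.4 N·m clockwise.
Total clockwise load moment = 522.1 N·m.
The cable tension T acts at 4.42 m; only its component perpendicular to the bar, T sinθ, produces torque. sinθ = h/√(h²+d²) = 7.29/√(7.29²+4.42²) = 0.8551.
For rotational equilibrium, T × 4.42 × 0.8551 = 522.1, so T = 522.1 / 3.78 = 138 N.

T ≈ 138 N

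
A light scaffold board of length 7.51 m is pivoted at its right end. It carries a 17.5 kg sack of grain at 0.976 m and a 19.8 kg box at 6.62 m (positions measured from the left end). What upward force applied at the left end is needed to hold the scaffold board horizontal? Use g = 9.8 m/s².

F ≈ 172 N

Taking torques about the right end:
Sack of grain: 17.5 × 9.8 = 171.5 N down at 0.976 m → arm 6.534 m, τ = 171.5 × 6.534 = 1121 N·m counterclockwise.
Box: 19.8 × 9.8 = 194 N down at 6.62 m → arm 0.89 m, τ = 194 × 0.89 = 172.7 N·m counterclockwise.
Net moment of the loads = 1294 N·m counterclockwise.
The upward force F acts at the left end, arm 7.51 m, giving F × 7.51 clockwise.
Στ = 0 ⇒ F × 7.51 = 1294 ⇒ F = 1294 / 7.51 = 172 N.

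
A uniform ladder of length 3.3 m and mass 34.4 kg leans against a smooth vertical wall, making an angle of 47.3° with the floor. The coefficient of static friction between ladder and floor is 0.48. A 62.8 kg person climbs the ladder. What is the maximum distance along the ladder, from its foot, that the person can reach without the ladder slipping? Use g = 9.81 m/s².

Take moments about the foot of the ladder.
Ladder weight 34.4×9.81 = 337.5 N acts at 1.65 m along the ladder; its horizontal arm is 1.65·cos47.3° = 1.119 m → τ = 377.7 N·m clockwise.
Person weight 62.8×9.81 = 616.1 N at distance d → arm d·cos47.3° → τ = 616.1·d·0.6782 clockwise.
Wall normal N at the top has arm L sinθ = 2.425 m counterclockwise, so Στ = 0 gives N·2.425 = 377.7 + 417.8·d.
ΣFy = 0 ⇒ N_floor = 953.6 N, so the maximum friction is μ_s·N_floor = 0.48×953.6 = 457.7 N. ΣFx = 0 ⇒ N_wall = f, so at the slipping point N = 457.7 N.
Substituting: 457.7×2.425 = 377.7 + 417.8·d ⇒ d = (1110 − 377.7) / 417.8 = 1.75 m.

d ≈ 1.75 m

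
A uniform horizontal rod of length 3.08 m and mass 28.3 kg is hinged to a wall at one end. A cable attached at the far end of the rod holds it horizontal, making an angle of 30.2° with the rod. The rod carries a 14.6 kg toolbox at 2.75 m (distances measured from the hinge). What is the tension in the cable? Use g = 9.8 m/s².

Sum moments about the hinge (the unknown hinge reaction has zero arm there).
Beam weight: 28.3 × 9.8 = 277.3 N down at 1.54 m → arm 1.54 m, τ = 277.3 × 1.54 = 427 N·m clockwise.
Toolbox: 14.6 × 9.8 = 143.1 N down at 2.75 m → arm 2.75 m, τ = 143.1 × 2.75 = 393.5 N·m clockwise.
Total clockwise load moment = 820.5 N·m.
The cable tension T acts at 3.08 m; only its component perpendicular to the rod, T sinθ, produces torque. sin 30.2° = 0.503.
Setting net torque to zero: T × 3.08 × 0.503 = 820.5 → T = 820.5 / 1.549 = 530 N.

T ≈ 530 N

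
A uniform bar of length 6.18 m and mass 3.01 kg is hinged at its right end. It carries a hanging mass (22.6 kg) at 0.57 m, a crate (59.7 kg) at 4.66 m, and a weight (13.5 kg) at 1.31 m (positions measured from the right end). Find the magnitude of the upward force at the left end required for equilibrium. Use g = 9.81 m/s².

Sum moments about the right end (the unknown pivot reaction has zero arm there).
Beam weight: 3.01 × 9.81 = 29.53 N down at 3.09 m → arm 3.09 m, τ = 29.53 × 3.09 = 91.25 N·m counterclockwise.
Hanging mass: 22.6 × 9.81 = 221.7 N down at 0.57 m → arm 0.57 m, τ = 221.7 × 0.57 = 126.4 N·m counterclockwise.
Crate: 59.7 × 9.81 = 585.7 N down at 4.66 m → arm 4.66 m, τ = 585.7 × 4.66 = 2729 N·m counterclockwise.
Weight: 13.5 × 9.81 = 132.4 N down at 1.31 m → arm 1.31 m, τ = 132.4 × 1.31 = 173.4 N·m counterclockwise.
Net moment of the loads = 3120 N·m counterclockwise.
The upward force F acts at the left end, arm 6.18 m, giving F × 6.18 clockwise.
Balancing moments: F × 6.18 = 3120, giving F = 3120 / 6.18 = 505 N.

F ≈ 505 N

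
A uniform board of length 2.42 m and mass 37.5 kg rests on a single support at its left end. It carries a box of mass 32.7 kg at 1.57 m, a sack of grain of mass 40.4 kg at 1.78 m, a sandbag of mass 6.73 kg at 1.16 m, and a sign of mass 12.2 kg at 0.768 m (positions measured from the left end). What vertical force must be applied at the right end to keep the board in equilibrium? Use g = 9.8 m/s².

About the left end:
Beam weight: 37.5 × 9.8 = 367.5 N down at 1.21 m → arm 1.21 m, τ = 367.5 × 1.21 = 444.7 N·m clockwise.
Box: 32.7 × 9.8 = 320.5 N down at 1.57 m → arm 1.57 m, τ = 320.5 × 1.57 = 503.2 N·m clockwise.
Sack of grain: 40.4 × 9.8 = 395.9 N down at 1.78 m → arm 1.78 m, τ = 395.9 × 1.78 = 704.7 N·m clockwise.
Sandbag: 6.73 × 9.8 = 65.95 N down at 1.16 m → arm 1.16 m, τ = 65.95 × 1.16 = 76.5 N·m clockwise.
Sign: 12.2 × 9.8 = 119.6 N down at 0.768 m → arm 0.768 m, τ = 119.6 × 0.768 = 91.85 N·m clockwise.
Net moment of the loads = 1821 N·m clockwise.
The upward force F acts at the right end, arm 2.42 m, giving F × 2.42 counterclockwise.
Στ = 0 ⇒ F × 2.42 = 1821 ⇒ F = 1821 / 2.42 = 752 N.

F ≈ 752 N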